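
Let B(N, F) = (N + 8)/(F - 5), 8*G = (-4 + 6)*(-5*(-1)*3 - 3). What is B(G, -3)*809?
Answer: -8899/8 ≈ -1112.4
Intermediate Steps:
G = 3 (G = ((-4 + 6)*(-5*(-1)*3 - 3))/8 = (2*(5*3 - 3))/8 = (2*(15 - 3))/8 = (2*12)/8 = (⅛)*24 = 3)
B(N, F) = (8 + N)/(-5 + F)
B(G, -3)*809 = ((8 + 3)/(-5 - 3))*809 = (11/(-8))*809 = -⅛*11*809 = -11/8*809 = -8899/8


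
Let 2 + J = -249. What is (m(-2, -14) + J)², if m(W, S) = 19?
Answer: 53824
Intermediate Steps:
J = -251 (J = -2 - 249 = -251)
(m(-2, -14) + J)² = (19 - 251)² = (-232)² = 53824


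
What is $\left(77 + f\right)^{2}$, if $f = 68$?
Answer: $21025$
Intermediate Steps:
$\left(77 + f\right)^{2} = \left(77 + 68\right)^{2} = 145^{2} = 21025$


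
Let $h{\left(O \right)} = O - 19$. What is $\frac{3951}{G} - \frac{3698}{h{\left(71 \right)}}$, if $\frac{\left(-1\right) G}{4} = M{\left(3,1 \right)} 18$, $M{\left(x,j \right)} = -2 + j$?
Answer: $- \frac{1689}{104} \approx -16.24$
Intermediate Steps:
$h{\left(O \right)} = -19 + O$
$G = 72$ ($G = - 4 \left(-2 + 1\right) 18 = - 4 \left(\left(-1\right) 18\right) = \left(-4\right) \left(-18\right) = 72$)
$\frac{3951}{G} - \frac{3698}{h{\left(71 \right)}} = \frac{3951}{72} - \frac{3698}{-19 + 71} = 3951 \cdot \frac{1}{72} - \frac{3698}{52} = \frac{439}{8} - \frac{1849}{26} = - \frac{1689}{104}$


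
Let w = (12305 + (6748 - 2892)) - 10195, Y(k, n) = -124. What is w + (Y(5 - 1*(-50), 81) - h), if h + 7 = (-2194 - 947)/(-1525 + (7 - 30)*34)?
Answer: 4496834/769 ≈ 5847.6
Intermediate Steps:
h = -4336/769 (h = -7 + (-2194 - 947)/(-1525 + (7 - 30)*34) = -7 - 3141/(-1525 - 23*34) = -7 - 3141/(-1525 - 782) = -7 - 3141/(-2307) = -7 - 3141*(-1/2307) = -7 + 1047/769 = -4336/769 ≈ -5.6385)
w = 5966 (w = (12305 + 3856) - 10195 = 16161 - 10195 = 5966)
w + (Y(5 - 1*(-50), 81) - h) = 5966 + (-124 - 1*(-4336/769)) = 5966 + (-124 + 4336/769) = 5966 - 91020/769 = 4496834/769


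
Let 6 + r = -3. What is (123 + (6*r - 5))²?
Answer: 4096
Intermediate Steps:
r = -9 (r = -6 - 3 = -9)
(123 + (6*r - 5))² = (123 + (6*(-9) - 5))² = (123 + (-54 - 5))² = (123 - 59)² = 64² = 4096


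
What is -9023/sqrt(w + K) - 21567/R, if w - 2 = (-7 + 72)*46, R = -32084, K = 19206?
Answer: 1659/2468 - 9023*sqrt(22198)/22198 ≈ -59.889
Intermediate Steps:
w = 2992 (w = 2 + (-7 + 72)*46 = 2 + 65*46 = 2 + 2990 = 2992)
-9023/sqrt(w + K) - 21567/R = -9023/sqrt(2992 + 19206) - 21567/(-32084) = -9023*sqrt(22198)/22198 - 21567*(-1/32084) = -9023*sqrt(22198)/22198 + 1659/2468 = 1659/2468 - 9023*sqrt(22198)/22198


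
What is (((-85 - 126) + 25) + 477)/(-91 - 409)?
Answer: -291/500 ≈ -0.58200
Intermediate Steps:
(((-85 - 126) + 25) + 477)/(-91 - 409) = ((-211 + 25) + 477)/(-500) = (-186 + 477)*(-1/500) = 291*(-1/500) = -291/500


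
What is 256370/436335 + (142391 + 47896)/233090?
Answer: 28557232289/20341065030 ≈ 1.4039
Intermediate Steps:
256370/436335 + (142391 + 47896)/233090 = 256370*(1/436335) + 190287*(1/233090) = 51274/87267 + 190287/233090 = 28557232289/20341065030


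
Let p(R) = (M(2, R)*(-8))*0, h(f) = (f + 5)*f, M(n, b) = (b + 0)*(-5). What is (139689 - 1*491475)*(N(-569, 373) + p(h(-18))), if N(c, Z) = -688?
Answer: 242028768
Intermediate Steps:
M(n, b) = -5*b (M(n, b) = b*(-5) = -5*b)
h(f) = f*(5 + f) (h(f) = (5 + f)*f = f*(5 + f))
p(R) = 0 (p(R) = (-5*R*(-8))*0 = (40*R)*0 = 0)
(139689 - 1*491475)*(N(-569, 373) + p(h(-18))) = (139689 - 1*491475)*(-688 + 0) = (139689 - 491475)*(-688) = -351786*(-688) = 242028768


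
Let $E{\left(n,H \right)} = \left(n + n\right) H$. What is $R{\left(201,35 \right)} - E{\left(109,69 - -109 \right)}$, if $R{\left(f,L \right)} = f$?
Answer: $-38603$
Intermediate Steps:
$E{\left(n,H \right)} = 2 H n$ ($E{\left(n,H \right)} = 2 n H = 2 H n$)
$R{\left(201,35 \right)} - E{\left(109,69 - -109 \right)} = 201 - 2 \left(69 - -109\right) 109 = 201 - 2 \left(69 + 109\right) 109 = 201 - 2 \cdot 178 \cdot 109 = 201 - 38804 = -38603$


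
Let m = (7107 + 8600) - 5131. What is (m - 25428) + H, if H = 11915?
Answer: -2937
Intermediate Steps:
m = 10576 (m = 15707 - 5131 = 10576)
(m - 25428) + H = (10576 - 25428) + 11915 = -14852 + 11915 = -2937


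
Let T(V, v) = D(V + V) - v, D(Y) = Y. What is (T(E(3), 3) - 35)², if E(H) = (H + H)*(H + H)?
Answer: 1156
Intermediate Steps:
E(H) = 4*H² (E(H) = (2*H)*(2*H) = 4*H²)
T(V, v) = -v + 2*V (T(V, v) = (V + V) - v = 2*V - v = -v + 2*V)
(T(E(3), 3) - 35)² = ((-1*3 + 2*(4*3²)) - 35)² = ((-3 + 2*(4*9)) - 35)² = ((-3 + 2*36) - 35)² = ((-3 + 72) - 35)² = (69 - 35)² = 34² = 1156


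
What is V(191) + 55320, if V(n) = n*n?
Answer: 91801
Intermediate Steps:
V(n) = n²
V(191) + 55320 = 191² + 55320 = 36481 + 55320 = 91801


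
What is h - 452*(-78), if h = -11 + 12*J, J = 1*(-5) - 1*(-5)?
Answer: 35245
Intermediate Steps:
J = 0 (J = -5 + 5 = 0)
h = -11 (h = -11 + 12*0 = -11 + 0 = -11)
h - 452*(-78) = -11 - 452*(-78) = -11 + 35256 = 35245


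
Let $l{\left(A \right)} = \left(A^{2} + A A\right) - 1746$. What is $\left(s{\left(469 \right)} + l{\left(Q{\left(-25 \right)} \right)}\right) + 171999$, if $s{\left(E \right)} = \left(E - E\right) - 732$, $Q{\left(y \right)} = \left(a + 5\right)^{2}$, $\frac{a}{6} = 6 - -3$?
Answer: $24404243$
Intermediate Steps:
$a = 54$ ($a = 6 \left(6 - -3\right) = 6 \left(6 + 3\right) = 6 \cdot 9 = 54$)
$Q{\left(y \right)} = 3481$ ($Q{\left(y \right)} = \left(54 + 5\right)^{2} = 59^{2} = 3481$)
$s{\left(E \right)} = -732$ ($s{\left(E \right)} = 0 - 732 = -732$)
$l{\left(A \right)} = -1746 + 2 A^{2}$ ($l{\left(A \right)} = \left(A^{2} + A^{2}\right) - 1746 = 2 A^{2} - 1746 = -1746 + 2 A^{2}$)
$\left(s{\left(469 \right)} + l{\left(Q{\left(-25 \right)} \right)}\right) + 171999 = \left(-732 - \left(1746 - 2 \cdot 3481^{2}\right)\right) + 171999 = \left(-732 + \left(-1746 + 2 \cdot 12117361\right)\right) + 171999 = \left(-732 + \left(-1746 + 24234722\right)\right) + 171999 = \left(-732 + 24232976\right) + 171999 = 24232244 + 171999 = 24404243$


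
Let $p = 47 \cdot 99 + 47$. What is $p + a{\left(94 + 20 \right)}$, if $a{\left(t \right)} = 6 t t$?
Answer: $82676$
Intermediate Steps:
$p = 4700$ ($p = 4653 + 47 = 4700$)
$a{\left(t \right)} = 6 t^{2}$
$p + a{\left(94 + 20 \right)} = 4700 + 6 \left(94 + 20\right)^{2} = 4700 + 6 \cdot 114^{2} = 4700 + 6 \cdot 12996 = 4700 + 77976 = 82676$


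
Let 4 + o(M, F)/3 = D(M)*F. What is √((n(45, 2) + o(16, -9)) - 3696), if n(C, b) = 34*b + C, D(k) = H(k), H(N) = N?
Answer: I*√4027 ≈ 63.459*I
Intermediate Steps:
D(k) = k
o(M, F) = -12 + 3*F*M (o(M, F) = -12 + 3*(M*F) = -12 + 3*(F*M) = -12 + 3*F*M)
n(C, b) = C + 34*b
√((n(45, 2) + o(16, -9)) - 3696) = √(((45 + 34*2) + (-12 + 3*(-9)*16)) - 3696) = √(((45 + 68) + (-12 - 432)) - 3696) = √((113 - 444) - 3696) = √(-331 - 3696) = √(-4027) = I*√4027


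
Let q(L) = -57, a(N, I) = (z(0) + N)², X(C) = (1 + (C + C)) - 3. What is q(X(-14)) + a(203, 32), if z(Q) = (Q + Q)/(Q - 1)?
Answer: 41152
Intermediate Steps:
z(Q) = 2*Q/(-1 + Q) (z(Q) = (2*Q)/(-1 + Q) = 2*Q/(-1 + Q))
X(C) = -2 + 2*C (X(C) = (1 + 2*C) - 3 = -2 + 2*C)
a(N, I) = N² (a(N, I) = (2*0/(-1 + 0) + N)² = (2*0/(-1) + N)² = (2*0*(-1) + N)² = (0 + N)² = N²)
q(X(-14)) + a(203, 32) = -57 + 203² = -57 + 41209 = 41152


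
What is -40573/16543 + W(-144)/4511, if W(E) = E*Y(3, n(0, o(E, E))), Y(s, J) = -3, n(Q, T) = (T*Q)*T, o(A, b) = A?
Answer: -175878227/74625473 ≈ -2.3568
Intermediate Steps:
n(Q, T) = Q*T² (n(Q, T) = (Q*T)*T = Q*T²)
W(E) = -3*E (W(E) = E*(-3) = -3*E)
-40573/16543 + W(-144)/4511 = -40573/16543 - 3*(-144)/4511 = -40573*1/16543 + 432*(1/4511) = -40573/16543 + 432/4511 = -175878227/74625473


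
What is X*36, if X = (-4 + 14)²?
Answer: 3600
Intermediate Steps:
X = 100 (X = 10² = 100)
X*36 = 100*36 = 3600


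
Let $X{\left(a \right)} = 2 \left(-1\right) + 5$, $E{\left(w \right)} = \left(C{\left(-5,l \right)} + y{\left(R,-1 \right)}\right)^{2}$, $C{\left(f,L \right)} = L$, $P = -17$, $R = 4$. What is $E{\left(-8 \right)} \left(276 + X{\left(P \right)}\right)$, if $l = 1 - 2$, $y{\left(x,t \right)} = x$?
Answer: $2511$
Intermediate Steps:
$l = -1$
$E{\left(w \right)} = 9$ ($E{\left(w \right)} = \left(-1 + 4\right)^{2} = 3^{2} = 9$)
$X{\left(a \right)} = 3$ ($X{\left(a \right)} = -2 + 5 = 3$)
$E{\left(-8 \right)} \left(276 + X{\left(P \right)}\right) = 9 \left(276 + 3\right) = 9 \cdot 279 = 2511$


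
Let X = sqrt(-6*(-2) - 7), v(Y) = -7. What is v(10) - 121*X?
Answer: -7 - 121*sqrt(5) ≈ -277.56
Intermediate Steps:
X = sqrt(5) (X = sqrt(12 - 7) = sqrt(5) ≈ 2.2361)
v(10) - 121*X = -7 - 121*sqrt(5)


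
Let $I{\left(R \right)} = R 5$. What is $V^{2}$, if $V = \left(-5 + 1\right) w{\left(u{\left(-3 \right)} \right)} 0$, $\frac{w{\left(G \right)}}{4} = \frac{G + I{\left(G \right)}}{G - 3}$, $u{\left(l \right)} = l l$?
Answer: $0$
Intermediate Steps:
$I{\left(R \right)} = 5 R$
$u{\left(l \right)} = l^{2}$
$w{\left(G \right)} = \frac{24 G}{-3 + G}$ ($w{\left(G \right)} = 4 \frac{G + 5 G}{G - 3} = 4 \frac{6 G}{-3 + G} = \frac{24 G}{-3 + G}$)
$V = 0$ ($V = \left(-5 + 1\right) \frac{24 \left(-3\right)^{2}}{-3 + \left(-3\right)^{2}} \cdot 0 = - 4 \cdot 24 \cdot 9 \frac{1}{-3 + 9} \cdot 0 = - 4 \cdot 24 \cdot 9 \cdot \frac{1}{6} \cdot 0 = \left(-4\right) 36 \cdot 0 = \left(-144\right) 0 = 0$)
$V^{2} = 0^{2} = 0$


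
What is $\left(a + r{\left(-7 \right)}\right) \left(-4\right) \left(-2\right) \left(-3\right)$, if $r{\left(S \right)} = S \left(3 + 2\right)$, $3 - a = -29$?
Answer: $72$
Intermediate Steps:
$a = 32$ ($a = 3 - -29 = 3 + 29 = 32$)
$r{\left(S \right)} = 5 S$ ($r{\left(S \right)} = S 5 = 5 S$)
$\left(a + r{\left(-7 \right)}\right) \left(-4\right) \left(-2\right) \left(-3\right) = \left(32 + 5 \left(-7\right)\right) \left(-4\right) \left(-2\right) \left(-3\right) = \left(32 - 35\right) 8 \left(-3\right) = \left(-3\right) \left(-24\right) = 72$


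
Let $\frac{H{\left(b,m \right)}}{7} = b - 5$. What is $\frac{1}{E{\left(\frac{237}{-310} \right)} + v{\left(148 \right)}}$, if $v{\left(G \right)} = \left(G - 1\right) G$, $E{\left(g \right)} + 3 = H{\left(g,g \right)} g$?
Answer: $\frac{96100}{2093427933} \approx 4.5906 \cdot 10^{-5}$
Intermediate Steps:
$H{\left(b,m \right)} = -35 + 7 b$ ($H{\left(b,m \right)} = 7 \left(b - 5\right) = 7 \left(-5 + b\right) = -35 + 7 b$)
$E{\left(g \right)} = -3 + g \left(-35 + 7 g\right)$ ($E{\left(g \right)} = -3 + \left(-35 + 7 g\right) g = -3 + g \left(-35 + 7 g\right)$)
$v{\left(G \right)} = G \left(-1 + G\right)$ ($v{\left(G \right)} = \left(-1 + G\right) G = G \left(-1 + G\right)$)
$\frac{1}{E{\left(\frac{237}{-310} \right)} + v{\left(148 \right)}} = \frac{1}{\left(-3 + 7 \frac{237}{-310} \left(-5 + \frac{237}{-310}\right)\right) + 148 \left(-1 + 148\right)} = \frac{1}{\left(-3 + 7 \cdot 237 \left(- \frac{1}{310}\right) \left(-5 + 237 \left(- \frac{1}{310}\right)\right)\right) + 148 \cdot 147} = \frac{1}{\left(-3 + 7 \left(- \frac{237}{310}\right) \left(-5 - \frac{237}{310}\right)\right) + 21756} = \frac{1}{\left(-3 + 7 \left(- \frac{237}{310}\right) \left(- \frac{1787}{310}\right)\right) + 21756} = \frac{1}{\left(-3 + \frac{2964633}{96100}\right) + 21756} = \frac{1}{\frac{2676333}{96100} + 21756} = \frac{1}{\frac{2093427933}{96100}} = \frac{96100}{2093427933}$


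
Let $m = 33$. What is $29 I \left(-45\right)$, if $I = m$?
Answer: $-43065$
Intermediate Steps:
$I = 33$
$29 I \left(-45\right) = 29 \cdot 33 \left(-45\right) = 957 \left(-45\right) = -43065$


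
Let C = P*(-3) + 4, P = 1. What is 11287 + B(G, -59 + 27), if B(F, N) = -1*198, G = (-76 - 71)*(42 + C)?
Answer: 11089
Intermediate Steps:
C = 1 (C = 1*(-3) + 4 = -3 + 4 = 1)
G = -6321 (G = (-76 - 71)*(42 + 1) = -147*43 = -6321)
B(F, N) = -198
11287 + B(G, -59 + 27) = 11287 - 198 = 11089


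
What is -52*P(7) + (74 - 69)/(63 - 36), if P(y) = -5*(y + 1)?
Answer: 56165/27 ≈ 2080.2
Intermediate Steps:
P(y) = -5 - 5*y (P(y) = -5*(1 + y) = -5 - 5*y)
-52*P(7) + (74 - 69)/(63 - 36) = -52*(-5 - 5*7) + (74 - 69)/(63 - 36) = -52*(-5 - 35) + 5/27 = -52*(-40) + 5*(1/27) = 2080 + 5/27 = 56165/27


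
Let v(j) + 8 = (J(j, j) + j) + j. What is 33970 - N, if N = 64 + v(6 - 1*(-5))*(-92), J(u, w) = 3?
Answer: 35470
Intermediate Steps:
v(j) = -5 + 2*j (v(j) = -8 + ((3 + j) + j) = -8 + (3 + 2*j) = -5 + 2*j)
N = -1500 (N = 64 + (-5 + 2*(6 - 1*(-5)))*(-92) = 64 + (-5 + 2*(6 + 5))*(-92) = 64 + (-5 + 2*11)*(-92) = 64 + (-5 + 22)*(-92) = 64 + 17*(-92) = 64 - 1564 = -1500)
33970 - N = 33970 - 1*(-1500) = 33970 + 1500 = 35470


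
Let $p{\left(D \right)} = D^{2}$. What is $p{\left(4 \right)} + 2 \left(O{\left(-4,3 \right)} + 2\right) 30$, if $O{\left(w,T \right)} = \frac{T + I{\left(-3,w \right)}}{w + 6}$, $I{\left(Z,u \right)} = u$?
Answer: $106$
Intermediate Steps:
$O{\left(w,T \right)} = \frac{T + w}{6 + w}$ ($O{\left(w,T \right)} = \frac{T + w}{w + 6} = \frac{T + w}{6 + w}$)
$p{\left(4 \right)} + 2 \left(O{\left(-4,3 \right)} + 2\right) 30 = 4^{2} + 2 \left(\frac{3 - 4}{6 - 4} + 2\right) 30 = 16 + 2 \left(\frac{1}{2} \left(-1\right) + 2\right) 30 = 16 + 2 \left(- \frac{1}{2} + 2\right) 30 = 16 + 2 \cdot \frac{3}{2} \cdot 30 = 16 + 3 \cdot 30 = 16 + 90 = 106$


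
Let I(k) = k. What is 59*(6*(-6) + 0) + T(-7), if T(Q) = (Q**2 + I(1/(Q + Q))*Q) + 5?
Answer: -4139/2 ≈ -2069.5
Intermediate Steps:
T(Q) = 11/2 + Q**2 (T(Q) = (Q**2 + Q/(Q + Q)) + 5 = (Q**2 + Q/((2*Q))) + 5 = (Q**2 + (1/(2*Q))*Q) + 5 = (Q**2 + 1/2) + 5 = (1/2 + Q**2) + 5 = 11/2 + Q**2)
59*(6*(-6) + 0) + T(-7) = 59*(6*(-6) + 0) + (11/2 + (-7)**2) = 59*(-36 + 0) + (11/2 + 49) = 59*(-36) + 109/2 = -2124 + 109/2 = -4139/2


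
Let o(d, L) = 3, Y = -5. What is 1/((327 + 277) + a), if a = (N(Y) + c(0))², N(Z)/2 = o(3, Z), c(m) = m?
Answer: 1/640 ≈ 0.0015625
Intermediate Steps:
N(Z) = 6 (N(Z) = 2*3 = 6)
a = 36 (a = (6 + 0)² = 6² = 36)
1/((327 + 277) + a) = 1/((327 + 277) + 36) = 1/(604 + 36) = 1/640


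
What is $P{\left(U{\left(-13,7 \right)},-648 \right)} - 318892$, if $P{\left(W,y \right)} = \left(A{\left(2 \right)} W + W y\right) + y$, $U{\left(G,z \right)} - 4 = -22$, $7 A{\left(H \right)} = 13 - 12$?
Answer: $- \frac{2155150}{7} \approx -3.0788 \cdot 10^{5}$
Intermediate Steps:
$A{\left(H \right)} = \frac{1}{7}$ ($A{\left(H \right)} = \frac{13 - 12}{7} = \frac{1}{7} \cdot 1 = \frac{1}{7}$)
$U{\left(G,z \right)} = -18$ ($U{\left(G,z \right)} = 4 - 22 = -18$)
$P{\left(W,y \right)} = y + \frac{W}{7} + W y$ ($P{\left(W,y \right)} = \left(\frac{W}{7} + W y\right) + y = y + \frac{W}{7} + W y$)
$P{\left(U{\left(-13,7 \right)},-648 \right)} - 318892 = \left(-648 + \frac{1}{7} \left(-18\right) - -11664\right) - 318892 = \left(-648 - \frac{18}{7} + 11664\right) - 318892 = \frac{77094}{7} - 318892 = - \frac{2155150}{7}$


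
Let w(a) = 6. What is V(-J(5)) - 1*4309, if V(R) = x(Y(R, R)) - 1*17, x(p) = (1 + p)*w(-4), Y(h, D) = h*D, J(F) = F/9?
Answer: -116590/27 ≈ -4318.1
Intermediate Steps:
J(F) = F/9 (J(F) = F*(⅑) = F/9)
Y(h, D) = D*h
x(p) = 6 + 6*p (x(p) = (1 + p)*6 = 6 + 6*p)
V(R) = -11 + 6*R² (V(R) = (6 + 6*(R*R)) - 1*17 = (6 + 6*R²) - 17 = -11 + 6*R²)
V(-J(5)) - 1*4309 = (-11 + 6*(-5/9)²) - 1*4309 = (-11 + 6*(-1*5/9)²) - 4309 = (-11 + 6*(-5/9)²) - 4309 = (-11 + 6*(25/81)) - 4309 = (-11 + 50/27) - 4309 = -247/27 - 4309 = -116590/27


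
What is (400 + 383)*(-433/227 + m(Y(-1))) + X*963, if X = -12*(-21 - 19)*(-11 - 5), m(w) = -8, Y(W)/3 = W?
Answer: -1680616647/227 ≈ -7.4036e+6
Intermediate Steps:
Y(W) = 3*W
X = -7680 (X = -(-480)*(-16) = -12*640 = -7680)
(400 + 383)*(-433/227 + m(Y(-1))) + X*963 = (400 + 383)*(-433/227 - 8) - 7680*963 = 783*(-433*1/227 - 8) - 7395840 = 783*(-433/227 - 8) - 7395840 = 783*(-2249/227) - 7395840 = -1760967/227 - 7395840 = -1680616647/227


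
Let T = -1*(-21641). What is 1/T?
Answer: 1/21641 ≈ 4.6209e-5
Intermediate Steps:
T = 21641
1/T = 1/21641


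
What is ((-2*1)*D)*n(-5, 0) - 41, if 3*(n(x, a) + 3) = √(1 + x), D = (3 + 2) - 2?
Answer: -23 - 4*I ≈ -23.0 - 4.0*I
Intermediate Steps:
D = 3 (D = 5 - 2 = 3)
n(x, a) = -3 + √(1 + x)/3
((-2*1)*D)*n(-5, 0) - 41 = (-2*1*3)*(-3 + √(1 - 5)/3) - 41 = (-2*3)*(-3 + √(-4)/3) - 41 = -6*(-3 + (2*I)/3) - 41 = -6*(-3 + 2*I/3) - 41 = (18 - 4*I) - 41 = -23 - 4*I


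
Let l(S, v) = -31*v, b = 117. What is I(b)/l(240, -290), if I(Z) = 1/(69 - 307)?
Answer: -1/2139620 ≈ -4.6737e-7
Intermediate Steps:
I(Z) = -1/238 (I(Z) = 1/(-238) = -1/238)
I(b)/l(240, -290) = -1/(238*((-31*(-290)))) = -1/238/8990 = -1/238*1/8990 = -1/2139620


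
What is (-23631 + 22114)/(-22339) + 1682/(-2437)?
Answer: -33877269/54440143 ≈ -0.62228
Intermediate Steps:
(-23631 + 22114)/(-22339) + 1682/(-2437) = -1517*(-1/22339) + 1682*(-1/2437) = 1517/22339 - 1682/2437 = -33877269/54440143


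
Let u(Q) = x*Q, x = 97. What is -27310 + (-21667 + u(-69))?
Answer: -55670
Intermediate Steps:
u(Q) = 97*Q
-27310 + (-21667 + u(-69)) = -27310 + (-21667 + 97*(-69)) = -27310 + (-21667 - 6693) = -27310 - 28360 = -55670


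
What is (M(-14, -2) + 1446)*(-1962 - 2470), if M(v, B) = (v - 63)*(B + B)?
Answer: -7773728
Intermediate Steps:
M(v, B) = 2*B*(-63 + v) (M(v, B) = (-63 + v)*(2*B) = 2*B*(-63 + v))
(M(-14, -2) + 1446)*(-1962 - 2470) = (2*(-2)*(-63 - 14) + 1446)*(-1962 - 2470) = (2*(-2)*(-77) + 1446)*(-4432) = (308 + 1446)*(-4432) = 1754*(-4432) = -7773728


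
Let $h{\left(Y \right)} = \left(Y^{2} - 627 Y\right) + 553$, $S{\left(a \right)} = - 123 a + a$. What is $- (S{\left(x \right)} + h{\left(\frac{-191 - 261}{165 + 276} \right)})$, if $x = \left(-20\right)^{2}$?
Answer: $\frac{9257939339}{194481} \approx 47603.0$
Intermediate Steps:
$x = 400$
$S{\left(a \right)} = - 122 a$
$h{\left(Y \right)} = 553 + Y^{2} - 627 Y$
$- (S{\left(x \right)} + h{\left(\frac{-191 - 261}{165 + 276} \right)}) = - (\left(-122\right) 400 + \left(553 + \left(\frac{-191 - 261}{165 + 276}\right)^{2} - 627 \frac{-191 - 261}{165 + 276}\right)) = - (-48800 + \left(553 + \left(- \frac{452}{441}\right)^{2} - 627 \left(- \frac{452}{441}\right)\right)) = - (-48800 + \left(553 + \left(\left(-452\right) \frac{1}{441}\right)^{2} - 627 \left(\left(-452\right) \frac{1}{441}\right)\right)) = - (-48800 + \left(553 + \left(- \frac{452}{441}\right)^{2} - - \frac{94468}{147}\right)) = - (-48800 + \left(553 + \frac{204304}{194481} + \frac{94468}{147}\right)) = - (-48800 + \frac{232733461}{194481}) = \left(-1\right) \left(- \frac{9257939339}{194481}\right) = \frac{9257939339}{194481}$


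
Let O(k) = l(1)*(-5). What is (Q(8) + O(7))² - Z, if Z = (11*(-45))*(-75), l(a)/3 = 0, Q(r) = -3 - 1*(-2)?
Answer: -37124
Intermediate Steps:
Q(r) = -1 (Q(r) = -3 + 2 = -1)
l(a) = 0 (l(a) = 3*0 = 0)
O(k) = 0 (O(k) = 0*(-5) = 0)
Z = 37125 (Z = -495*(-75) = 37125)
(Q(8) + O(7))² - Z = (-1 + 0)² - 1*37125 = (-1)² - 37125 = 1 - 37125 = -37124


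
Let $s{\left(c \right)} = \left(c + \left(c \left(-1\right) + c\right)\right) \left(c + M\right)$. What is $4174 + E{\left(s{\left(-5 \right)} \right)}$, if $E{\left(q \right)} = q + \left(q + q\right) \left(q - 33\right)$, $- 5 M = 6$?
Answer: $4081$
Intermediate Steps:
$M = - \frac{6}{5}$ ($M = \left(- \frac{1}{5}\right) 6 = - \frac{6}{5} \approx -1.2$)
$s{\left(c \right)} = c \left(- \frac{6}{5} + c\right)$ ($s{\left(c \right)} = \left(c + \left(c \left(-1\right) + c\right)\right) \left(c - \frac{6}{5}\right) = \left(c + \left(- c + c\right)\right) \left(- \frac{6}{5} + c\right) = \left(c + 0\right) \left(- \frac{6}{5} + c\right) = c \left(- \frac{6}{5} + c\right)$)
$E{\left(q \right)} = q + 2 q \left(-33 + q\right)$
$4174 + E{\left(s{\left(-5 \right)} \right)} = 4174 + \frac{1}{5} \left(-5\right) \left(-6 + 5 \left(-5\right)\right) \left(-65 + 2 \cdot \frac{1}{5} \left(-5\right) \left(-6 + 5 \left(-5\right)\right)\right) = 4174 + \frac{1}{5} \left(-5\right) \left(-6 - 25\right) \left(-65 + 2 \cdot \frac{1}{5} \left(-5\right) \left(-6 - 25\right)\right) = 4174 + \frac{1}{5} \left(-5\right) \left(-31\right) \left(-65 + 2 \cdot \frac{1}{5} \left(-5\right) \left(-31\right)\right) = 4174 + 31 \left(-65 + 2 \cdot 31\right) = 4174 + 31 \left(-65 + 62\right) = 4174 + 31 \left(-3\right) = 4174 - 93 = 4081$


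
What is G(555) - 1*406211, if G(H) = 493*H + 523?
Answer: -132073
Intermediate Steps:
G(H) = 523 + 493*H
G(555) - 1*406211 = (523 + 493*555) - 1*406211 = (523 + 273615) - 406211 = 274138 - 406211 = -132073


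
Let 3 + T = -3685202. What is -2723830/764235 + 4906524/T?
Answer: -2757521860858/563272528635 ≈ -4.8955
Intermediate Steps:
T = -3685205 (T = -3 - 3685202 = -3685205)
-2723830/764235 + 4906524/T = -2723830/764235 + 4906524/(-3685205) = -2723830*1/764235 + 4906524*(-1/3685205) = -544766/152847 - 4906524/3685205 = -2757521860858/563272528635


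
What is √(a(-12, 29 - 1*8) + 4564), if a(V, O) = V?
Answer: 2*√1138 ≈ 67.469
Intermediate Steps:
√(a(-12, 29 - 1*8) + 4564) = √(-12 + 4564) = √4552 = 2*√1138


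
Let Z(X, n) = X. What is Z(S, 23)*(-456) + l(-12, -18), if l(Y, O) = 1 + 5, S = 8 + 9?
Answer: -7746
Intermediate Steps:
S = 17
l(Y, O) = 6
Z(S, 23)*(-456) + l(-12, -18) = 17*(-456) + 6 = -7752 + 6 = -7746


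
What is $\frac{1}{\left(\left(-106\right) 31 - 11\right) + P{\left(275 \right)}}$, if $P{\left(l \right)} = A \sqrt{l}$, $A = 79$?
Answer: $- \frac{3297}{9153934} - \frac{395 \sqrt{11}}{9153934} \approx -0.00050329$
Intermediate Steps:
$P{\left(l \right)} = 79 \sqrt{l}$
$\frac{1}{\left(\left(-106\right) 31 - 11\right) + P{\left(275 \right)}} = \frac{1}{\left(\left(-106\right) 31 - 11\right) + 79 \sqrt{275}} = \frac{1}{\left(-3286 - 11\right) + 79 \cdot 5 \sqrt{11}} = \frac{1}{-3297 + 395 \sqrt{11}}$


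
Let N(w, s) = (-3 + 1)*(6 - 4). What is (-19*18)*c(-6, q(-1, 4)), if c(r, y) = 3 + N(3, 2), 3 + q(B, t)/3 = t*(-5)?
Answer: 342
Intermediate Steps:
q(B, t) = -9 - 15*t (q(B, t) = -9 + 3*(t*(-5)) = -9 + 3*(-5*t) = -9 - 15*t)
N(w, s) = -4 (N(w, s) = -2*2 = -4)
c(r, y) = -1 (c(r, y) = 3 - 4 = -1)
(-19*18)*c(-6, q(-1, 4)) = -19*18*(-1) = -342*(-1) = 342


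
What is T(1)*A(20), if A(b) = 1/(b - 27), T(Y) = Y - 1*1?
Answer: 0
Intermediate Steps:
T(Y) = -1 + Y (T(Y) = Y - 1 = -1 + Y)
A(b) = 1/(-27 + b)
T(1)*A(20) = (-1 + 1)/(-27 + 20) = 0/(-7) = 0*(-⅐) = 0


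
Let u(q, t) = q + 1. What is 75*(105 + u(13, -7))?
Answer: 8925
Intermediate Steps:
u(q, t) = 1 + q
75*(105 + u(13, -7)) = 75*(105 + (1 + 13)) = 75*(105 + 14) = 75*119 = 8925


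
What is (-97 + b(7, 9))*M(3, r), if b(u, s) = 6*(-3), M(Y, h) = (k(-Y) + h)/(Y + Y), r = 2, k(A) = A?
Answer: 115/6 ≈ 19.167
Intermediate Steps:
M(Y, h) = (h - Y)/(2*Y) (M(Y, h) = (-Y + h)/(Y + Y) = (h - Y)/((2*Y)) = (h - Y)*(1/(2*Y)) = (h - Y)/(2*Y))
b(u, s) = -18
(-97 + b(7, 9))*M(3, r) = (-97 - 18)*((½)*(2 - 1*3)/3) = -115*(2 - 3)/(2*3) = -115*(-1)/(2*3) = -115*(-⅙) = 115/6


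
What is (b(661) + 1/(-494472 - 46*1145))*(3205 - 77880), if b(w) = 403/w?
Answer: -16465655666375/361660862 ≈ -45528.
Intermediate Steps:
(b(661) + 1/(-494472 - 46*1145))*(3205 - 77880) = (403/661 + 1/(-494472 - 46*1145))*(3205 - 77880) = (403*(1/661) + 1/(-494472 - 52670))*(-74675) = (403/661 + 1/(-547142))*(-74675) = (403/661 - 1/547142)*(-74675) = (220497565/361660862)*(-74675) = -16465655666375/361660862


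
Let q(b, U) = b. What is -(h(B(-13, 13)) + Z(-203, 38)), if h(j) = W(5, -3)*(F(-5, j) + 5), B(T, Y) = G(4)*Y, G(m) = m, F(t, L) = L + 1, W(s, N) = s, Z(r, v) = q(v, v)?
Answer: -328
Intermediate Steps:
Z(r, v) = v
F(t, L) = 1 + L
B(T, Y) = 4*Y
h(j) = 30 + 5*j (h(j) = 5*((1 + j) + 5) = 5*(6 + j) = 30 + 5*j)
-(h(B(-13, 13)) + Z(-203, 38)) = -((30 + 5*(4*13)) + 38) = -((30 + 5*52) + 38) = -((30 + 260) + 38) = -(290 + 38) = -1*328 = -328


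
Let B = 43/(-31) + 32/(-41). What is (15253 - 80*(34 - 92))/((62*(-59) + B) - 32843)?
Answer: -25284003/46395526 ≈ -0.54497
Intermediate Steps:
B = -2755/1271 (B = 43*(-1/31) + 32*(-1/41) = -43/31 - 32/41 = -2755/1271 ≈ -2.1676)
(15253 - 80*(34 - 92))/((62*(-59) + B) - 32843) = (15253 - 80*(34 - 92))/((62*(-59) - 2755/1271) - 32843) = (15253 - 80*(-58))/((-3658 - 2755/1271) - 32843) = (15253 + 4640)/(-4652073/1271 - 32843) = 19893/(-46395526/1271) = 19893*(-1271/46395526) = -25284003/46395526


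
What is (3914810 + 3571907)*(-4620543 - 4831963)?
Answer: -70768237362802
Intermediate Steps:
(3914810 + 3571907)*(-4620543 - 4831963) = 7486717*(-9452506) = -70768237362802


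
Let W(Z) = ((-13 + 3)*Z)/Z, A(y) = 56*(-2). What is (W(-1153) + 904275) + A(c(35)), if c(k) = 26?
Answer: 904153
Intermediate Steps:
A(y) = -112
W(Z) = -10 (W(Z) = (-10*Z)/Z = -10)
(W(-1153) + 904275) + A(c(35)) = (-10 + 904275) - 112 = 904265 - 112 = 904153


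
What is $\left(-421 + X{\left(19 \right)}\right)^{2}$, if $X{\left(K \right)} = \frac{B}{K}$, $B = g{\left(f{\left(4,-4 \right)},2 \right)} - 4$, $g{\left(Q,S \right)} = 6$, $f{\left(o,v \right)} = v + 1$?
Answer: $\frac{63952009}{361} \approx 1.7715 \cdot 10^{5}$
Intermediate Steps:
$f{\left(o,v \right)} = 1 + v$
$B = 2$ ($B = 6 - 4 = 2$)
$X{\left(K \right)} = \frac{2}{K}$
$\left(-421 + X{\left(19 \right)}\right)^{2} = \left(-421 + \frac{2}{19}\right)^{2} = \left(- \frac{7997}{19}\right)^{2} = \frac{63952009}{361}$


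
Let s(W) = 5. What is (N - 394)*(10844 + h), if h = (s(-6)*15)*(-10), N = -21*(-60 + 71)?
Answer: -6308750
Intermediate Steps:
N = -231 (N = -21*11 = -231)
h = -750 (h = (5*15)*(-10) = 75*(-10) = -750)
(N - 394)*(10844 + h) = (-231 - 394)*(10844 - 750) = -625*10094 = -6308750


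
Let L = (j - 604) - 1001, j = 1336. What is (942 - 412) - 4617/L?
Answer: 147187/269 ≈ 547.16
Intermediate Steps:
L = -269 (L = (1336 - 604) - 1001 = 732 - 1001 = -269)
(942 - 412) - 4617/L = (942 - 412) - 4617/(-269) = 530 - 4617*(-1)/269 = 530 - 1*(-4617/269) = 530 + 4617/269 = 147187/269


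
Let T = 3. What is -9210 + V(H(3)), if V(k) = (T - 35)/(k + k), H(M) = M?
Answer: -27646/3 ≈ -9215.3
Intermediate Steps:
V(k) = -16/k (V(k) = (3 - 35)/(k + k) = -32*1/(2*k) = -16/k)
-9210 + V(H(3)) = -9210 - 16/3 = -27646/3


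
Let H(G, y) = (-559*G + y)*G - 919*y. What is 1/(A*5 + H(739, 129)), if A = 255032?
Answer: -1/304029699 ≈ -3.2892e-9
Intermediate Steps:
H(G, y) = -919*y + G*(y - 559*G) (H(G, y) = (y - 559*G)*G - 919*y = G*(y - 559*G) - 919*y = -919*y + G*(y - 559*G))
1/(A*5 + H(739, 129)) = 1/(255032*5 + (-919*129 - 559*739**2 + 739*129)) = 1/(1275160 + (-118551 - 559*546121 + 95331)) = 1/(1275160 + (-118551 - 305281639 + 95331)) = 1/(1275160 - 305304859) = 1/(-304029699) = -1/304029699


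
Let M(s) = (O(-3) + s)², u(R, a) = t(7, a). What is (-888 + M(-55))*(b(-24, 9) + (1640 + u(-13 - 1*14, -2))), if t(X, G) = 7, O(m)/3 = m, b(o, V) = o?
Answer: 5206584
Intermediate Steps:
O(m) = 3*m
u(R, a) = 7
M(s) = (-9 + s)² (M(s) = (3*(-3) + s)² = (-9 + s)²)
(-888 + M(-55))*(b(-24, 9) + (1640 + u(-13 - 1*14, -2))) = (-888 + (-9 - 55)²)*(-24 + (1640 + 7)) = (-888 + (-64)²)*(-24 + 1647) = (-888 + 4096)*1623 = 3208*1623 = 5206584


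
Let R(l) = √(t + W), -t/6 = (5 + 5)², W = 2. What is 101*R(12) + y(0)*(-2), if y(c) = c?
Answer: 101*I*√598 ≈ 2469.9*I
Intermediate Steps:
t = -600 (t = -6*(5 + 5)² = -6*10² = -6*100 = -600)
R(l) = I*√598 (R(l) = √(-600 + 2) = √(-598) = I*√598)
101*R(12) + y(0)*(-2) = 101*(I*√598) + 0*(-2) = 101*I*√598 + 0 = 101*I*√598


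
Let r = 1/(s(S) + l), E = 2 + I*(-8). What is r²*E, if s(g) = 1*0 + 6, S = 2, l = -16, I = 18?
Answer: -71/50 ≈ -1.4200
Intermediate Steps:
s(g) = 6 (s(g) = 0 + 6 = 6)
E = -142 (E = 2 + 18*(-8) = 2 - 144 = -142)
r = -⅒ (r = 1/(6 - 16) = 1/(-10) = -⅒ ≈ -0.10000)
r²*E = (-⅒)²*(-142) = (1/100)*(-142) = -71/50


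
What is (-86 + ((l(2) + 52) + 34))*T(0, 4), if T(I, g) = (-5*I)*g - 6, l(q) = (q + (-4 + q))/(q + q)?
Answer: 0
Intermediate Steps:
l(q) = (-4 + 2*q)/(2*q) (l(q) = (-4 + 2*q)/((2*q)) = (-4 + 2*q)*(1/(2*q)) = (-4 + 2*q)/(2*q))
T(I, g) = -6 - 5*I*g (T(I, g) = -5*I*g - 6 = -6 - 5*I*g)
(-86 + ((l(2) + 52) + 34))*T(0, 4) = (-86 + (((-2 + 2)/2 + 52) + 34))*(-6 - 5*0*4) = (-86 + (((½)*0 + 52) + 34))*(-6 + 0) = (-86 + ((0 + 52) + 34))*(-6) = (-86 + (52 + 34))*(-6) = (-86 + 86)*(-6) = 0*(-6) = 0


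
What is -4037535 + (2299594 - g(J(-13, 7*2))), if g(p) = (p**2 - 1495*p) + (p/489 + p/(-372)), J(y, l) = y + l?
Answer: -35097066751/20212 ≈ -1.7364e+6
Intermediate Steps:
J(y, l) = l + y
g(p) = p**2 - 30216953*p/20212 (g(p) = (p**2 - 1495*p) + (p*(1/489) + p*(-1/372)) = (p**2 - 1495*p) + (p/489 - p/372) = (p**2 - 1495*p) - 13*p/20212 = p**2 - 30216953*p/20212)
-4037535 + (2299594 - g(J(-13, 7*2))) = -4037535 + (2299594 - (7*2 - 13)*(-30216953 + 20212*(7*2 - 13))/20212) = -4037535 + (2299594 - (14 - 13)*(-30216953 + 20212*(14 - 13))/20212) = -4037535 + (2299594 - (-30216953 + 20212*1)/20212) = -4037535 + (2299594 - (-30216953 + 20212)/20212) = -4037535 + (2299594 - (-30196741)/20212) = -4037535 + (2299594 - 1*(-30196741/20212)) = -4037535 + (2299594 + 30196741/20212) = -4037535 + 46509590669/20212 = -35097066751/20212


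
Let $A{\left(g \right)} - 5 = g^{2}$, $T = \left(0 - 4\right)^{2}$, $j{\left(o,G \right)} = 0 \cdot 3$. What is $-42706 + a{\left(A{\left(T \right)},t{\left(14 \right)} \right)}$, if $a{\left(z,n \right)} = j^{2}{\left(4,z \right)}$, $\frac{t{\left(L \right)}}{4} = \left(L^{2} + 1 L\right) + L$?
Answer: $-42706$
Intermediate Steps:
$j{\left(o,G \right)} = 0$
$t{\left(L \right)} = 4 L^{2} + 8 L$ ($t{\left(L \right)} = 4 \left(\left(L^{2} + 1 L\right) + L\right) = 4 \left(\left(L^{2} + L\right) + L\right) = 4 \left(\left(L + L^{2}\right) + L\right) = 4 \left(L^{2} + 2 L\right) = 4 L^{2} + 8 L$)
$T = 16$ ($T = \left(-4\right)^{2} = 16$)
$A{\left(g \right)} = 5 + g^{2}$
$a{\left(z,n \right)} = 0$ ($a{\left(z,n \right)} = 0^{2} = 0$)
$-42706 + a{\left(A{\left(T \right)},t{\left(14 \right)} \right)} = -42706 + 0 = -42706$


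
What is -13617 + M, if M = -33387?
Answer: -47004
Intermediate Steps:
-13617 + M = -13617 - 33387 = -47004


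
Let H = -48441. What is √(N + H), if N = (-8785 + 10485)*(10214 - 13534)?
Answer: I*√5692441 ≈ 2385.9*I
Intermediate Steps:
N = -5644000 (N = 1700*(-3320) = -5644000)
√(N + H) = √(-5644000 - 48441) = √(-5692441) = I*√5692441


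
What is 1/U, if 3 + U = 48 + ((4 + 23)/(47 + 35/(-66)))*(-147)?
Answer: -3067/123939 ≈ -0.024746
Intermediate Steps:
U = -123939/3067 (U = -3 + (48 + ((4 + 23)/(47 + 35/(-66)))*(-147)) = -3 + (48 + (27/(47 + 35*(-1/66)))*(-147)) = -3 + (48 + (27/(47 - 35/66))*(-147)) = -3 + (48 + (27/(3067/66))*(-147)) = -3 + (48 + (27*(66/3067))*(-147)) = -3 + (48 + (1782/3067)*(-147)) = -3 + (48 - 261954/3067) = -3 - 114738/3067 = -123939/3067 ≈ -40.411)
1/U = 1/(-123939/3067) = -3067/123939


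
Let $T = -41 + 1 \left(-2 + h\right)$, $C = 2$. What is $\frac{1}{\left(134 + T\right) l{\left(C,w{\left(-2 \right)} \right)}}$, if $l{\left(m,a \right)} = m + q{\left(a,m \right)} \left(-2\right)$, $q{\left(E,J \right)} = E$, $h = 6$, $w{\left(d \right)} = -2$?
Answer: $\frac{1}{582} \approx 0.0017182$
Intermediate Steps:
$l{\left(m,a \right)} = m - 2 a$ ($l{\left(m,a \right)} = m + a \left(-2\right) = m - 2 a$)
$T = -37$ ($T = -41 + 1 \left(-2 + 6\right) = -41 + 1 \cdot 4 = -41 + 4 = -37$)
$\frac{1}{\left(134 + T\right) l{\left(C,w{\left(-2 \right)} \right)}} = \frac{1}{\left(134 - 37\right) \left(2 - -4\right)} = \frac{1}{97 \left(2 + 4\right)} = \frac{1}{97 \cdot 6} = \frac{1}{582}$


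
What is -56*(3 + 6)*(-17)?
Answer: 8568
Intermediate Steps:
-56*(3 + 6)*(-17) = -56*9*(-17) = -14*36*(-17) = -504*(-17) = 8568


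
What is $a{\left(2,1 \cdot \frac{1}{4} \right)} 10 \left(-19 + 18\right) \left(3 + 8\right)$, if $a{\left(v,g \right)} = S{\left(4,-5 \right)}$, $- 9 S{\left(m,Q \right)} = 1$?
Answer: $\frac{110}{9} \approx 12.222$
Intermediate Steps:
$S{\left(m,Q \right)} = - \frac{1}{9}$ ($S{\left(m,Q \right)} = \left(- \frac{1}{9}\right) 1 = - \frac{1}{9}$)
$a{\left(v,g \right)} = - \frac{1}{9}$
$a{\left(2,1 \cdot \frac{1}{4} \right)} 10 \left(-19 + 18\right) \left(3 + 8\right) = \left(- \frac{1}{9}\right) 10 \left(-19 + 18\right) \left(3 + 8\right) = - \frac{10 \left(\left(-1\right) 11\right)}{9} = \left(- \frac{10}{9}\right) \left(-11\right) = \frac{110}{9}$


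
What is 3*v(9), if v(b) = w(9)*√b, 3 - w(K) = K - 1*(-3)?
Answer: -81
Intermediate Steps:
w(K) = -K (w(K) = 3 - (K - 1*(-3)) = 3 - (K + 3) = 3 - (3 + K) = 3 + (-3 - K) = -K)
v(b) = -9*√b (v(b) = (-1*9)*√b = -9*√b)
3*v(9) = 3*(-9*√9) = 3*(-9*3) = 3*(-27) = -81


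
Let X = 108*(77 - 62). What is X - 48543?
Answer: -46923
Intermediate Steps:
X = 1620 (X = 108*15 = 1620)
X - 48543 = 1620 - 48543 = -46923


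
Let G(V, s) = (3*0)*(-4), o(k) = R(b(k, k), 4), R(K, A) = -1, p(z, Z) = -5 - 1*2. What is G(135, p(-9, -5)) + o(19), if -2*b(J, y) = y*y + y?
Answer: -1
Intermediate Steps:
p(z, Z) = -7 (p(z, Z) = -5 - 2 = -7)
b(J, y) = -y/2 - y²/2 (b(J, y) = -(y*y + y)/2 = -(y² + y)/2 = -(y + y²)/2 = -y/2 - y²/2)
o(k) = -1
G(V, s) = 0 (G(V, s) = 0*(-4) = 0)
G(135, p(-9, -5)) + o(19) = 0 - 1 = -1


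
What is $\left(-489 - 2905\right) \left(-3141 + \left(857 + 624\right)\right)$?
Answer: $5634040$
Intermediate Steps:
$\left(-489 - 2905\right) \left(-3141 + \left(857 + 624\right)\right) = - 3394 \left(-3141 + 1481\right) = \left(-3394\right) \left(-1660\right) = 5634040$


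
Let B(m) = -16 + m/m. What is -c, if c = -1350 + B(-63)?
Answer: 1365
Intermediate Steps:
B(m) = -15 (B(m) = -16 + 1 = -15)
c = -1365 (c = -1350 - 15 = -1365)
-c = -1*(-1365) = 1365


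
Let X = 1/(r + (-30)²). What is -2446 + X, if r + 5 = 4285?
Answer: -12670279/5180 ≈ -2446.0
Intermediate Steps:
r = 4280 (r = -5 + 4285 = 4280)
X = 1/5180 (X = 1/(4280 + (-30)²) = 1/(4280 + 900) = 1/5180 ≈ 0.00019305)
-2446 + X = -2446 + 1/5180 = -12670279/5180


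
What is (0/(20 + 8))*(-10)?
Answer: 0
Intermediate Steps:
(0/(20 + 8))*(-10) = (0/28)*(-10) = (0*(1/28))*(-10) = 0*(-10) = 0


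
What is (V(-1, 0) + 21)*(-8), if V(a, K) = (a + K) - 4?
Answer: -128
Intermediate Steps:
V(a, K) = -4 + K + a (V(a, K) = (K + a) - 4 = -4 + K + a)
(V(-1, 0) + 21)*(-8) = ((-4 + 0 - 1) + 21)*(-8) = (-5 + 21)*(-8) = 16*(-8) = -128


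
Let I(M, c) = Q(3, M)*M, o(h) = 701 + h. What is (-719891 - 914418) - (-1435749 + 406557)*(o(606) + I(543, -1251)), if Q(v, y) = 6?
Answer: 4696627171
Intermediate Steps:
I(M, c) = 6*M
(-719891 - 914418) - (-1435749 + 406557)*(o(606) + I(543, -1251)) = (-719891 - 914418) - (-1435749 + 406557)*((701 + 606) + 6*543) = -1634309 - (-1029192)*(1307 + 3258) = -1634309 - (-1029192)*4565 = -1634309 - 1*(-4698261480) = -1634309 + 4698261480 = 4696627171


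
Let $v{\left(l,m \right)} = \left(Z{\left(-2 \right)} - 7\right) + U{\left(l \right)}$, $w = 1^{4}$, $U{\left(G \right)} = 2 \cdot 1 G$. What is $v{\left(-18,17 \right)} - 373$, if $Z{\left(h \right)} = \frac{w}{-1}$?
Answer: $-417$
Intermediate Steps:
$U{\left(G \right)} = 2 G$
$w = 1$
$Z{\left(h \right)} = -1$ ($Z{\left(h \right)} = 1 \frac{1}{-1} = 1 \left(-1\right) = -1$)
$v{\left(l,m \right)} = -8 + 2 l$ ($v{\left(l,m \right)} = \left(-1 - 7\right) + 2 l = -8 + 2 l$)
$v{\left(-18,17 \right)} - 373 = \left(-8 + 2 \left(-18\right)\right) - 373 = \left(-8 - 36\right) - 373 = -44 - 373 = -417$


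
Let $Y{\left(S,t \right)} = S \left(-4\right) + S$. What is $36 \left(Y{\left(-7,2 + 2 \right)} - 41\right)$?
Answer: $-720$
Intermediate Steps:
$Y{\left(S,t \right)} = - 3 S$ ($Y{\left(S,t \right)} = - 4 S + S = - 3 S$)
$36 \left(Y{\left(-7,2 + 2 \right)} - 41\right) = 36 \left(\left(-3\right) \left(-7\right) - 41\right) = 36 \left(21 - 41\right) = 36 \left(-20\right) = -720$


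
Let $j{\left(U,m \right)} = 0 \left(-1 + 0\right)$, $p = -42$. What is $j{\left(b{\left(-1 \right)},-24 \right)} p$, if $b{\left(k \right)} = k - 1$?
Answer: $0$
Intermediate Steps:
$b{\left(k \right)} = -1 + k$
$j{\left(U,m \right)} = 0$ ($j{\left(U,m \right)} = 0 \left(-1\right) = 0$)
$j{\left(b{\left(-1 \right)},-24 \right)} p = 0 \left(-42\right) = 0$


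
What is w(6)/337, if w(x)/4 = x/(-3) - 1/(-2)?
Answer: -6/337 ≈ -0.017804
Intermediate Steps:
w(x) = 2 - 4*x/3 (w(x) = 4*(x/(-3) - 1/(-2)) = 4*(x*(-⅓) - 1*(-½)) = 4*(-x/3 + ½) = 4*(½ - x/3) = 2 - 4*x/3)
w(6)/337 = (2 - 4/3*6)/337 = (2 - 8)*(1/337) = -6*1/337 = -6/337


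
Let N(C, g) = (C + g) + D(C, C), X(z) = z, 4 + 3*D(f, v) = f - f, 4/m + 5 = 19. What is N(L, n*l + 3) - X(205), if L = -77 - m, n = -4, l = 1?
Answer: -5977/21 ≈ -284.62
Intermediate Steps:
m = 2/7 (m = 4/(-5 + 19) = 4/14 = 4*(1/14) = 2/7 ≈ 0.28571)
D(f, v) = -4/3 (D(f, v) = -4/3 + (f - f)/3 = -4/3 + (1/3)*0 = -4/3 + 0 = -4/3)
L = -541/7 (L = -77 - 1*2/7 = -77 - 2/7 = -541/7 ≈ -77.286)
N(C, g) = -4/3 + C + g (N(C, g) = (C + g) - 4/3 = -4/3 + C + g)
N(L, n*l + 3) - X(205) = (-4/3 - 541/7 + (-4*1 + 3)) - 1*205 = (-4/3 - 541/7 + (-4 + 3)) - 205 = (-4/3 - 541/7 - 1) - 205 = -1672/21 - 205 = -5977/21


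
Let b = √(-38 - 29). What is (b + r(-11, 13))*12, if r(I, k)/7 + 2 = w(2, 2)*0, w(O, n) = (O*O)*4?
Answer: -168 + 12*I*√67 ≈ -168.0 + 98.224*I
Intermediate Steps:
b = I*√67 (b = √(-67) = I*√67 ≈ 8.1853*I)
w(O, n) = 4*O² (w(O, n) = O²*4 = 4*O²)
r(I, k) = -14 (r(I, k) = -14 + 7*((4*2²)*0) = -14 + 7*((4*4)*0) = -14 + 7*(16*0) = -14 + 7*0 = -14 + 0 = -14)
(b + r(-11, 13))*12 = (I*√67 - 14)*12 = (-14 + I*√67)*12 = -168 + 12*I*√67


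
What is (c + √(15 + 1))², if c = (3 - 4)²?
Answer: 25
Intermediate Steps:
c = 1 (c = (-1)² = 1)
(c + √(15 + 1))² = (1 + √(15 + 1))² = (1 + √16)² = (1 + 4)² = 5² = 25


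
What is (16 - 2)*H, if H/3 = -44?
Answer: -1848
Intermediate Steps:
H = -132 (H = 3*(-44) = -132)
(16 - 2)*H = (16 - 2)*(-132) = 14*(-132) = -1848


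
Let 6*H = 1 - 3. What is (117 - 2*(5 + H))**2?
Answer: 104329/9 ≈ 11592.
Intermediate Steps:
H = -1/3 (H = (1 - 3)/6 = (1/6)*(-2) = -1/3 ≈ -0.33333)
(117 - 2*(5 + H))**2 = (117 - 2*(5 - 1/3))**2 = (117 - 2*14/3)**2 = (117 - 1*28/3)**2 = (117 - 28/3)**2 = (323/3)**2 = 104329/9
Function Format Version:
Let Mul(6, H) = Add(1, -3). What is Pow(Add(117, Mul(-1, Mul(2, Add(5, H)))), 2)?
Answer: Rational(104329, 9) ≈ 11592.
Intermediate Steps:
H = Rational(-1, 3) (H = Mul(Rational(1, 6), Add(1, -3)) = Mul(Rational(1, 6), -2) = Rational(-1, 3) ≈ -0.33333)
Pow(Add(117, Mul(-1, Mul(2, Add(5, H)))), 2) = Pow(Add(117, Mul(-1, Mul(2, Add(5, Rational(-1, 3))))), 2) = Pow(Add(117, Mul(-1, Mul(2, Rational(14, 3)))), 2) = Pow(Add(117, Mul(-1, Rational(28, 3))), 2) = Pow(Add(117, Rational(-28, 3)), 2) = Pow(Rational(323, 3), 2) = Rational(104329, 9)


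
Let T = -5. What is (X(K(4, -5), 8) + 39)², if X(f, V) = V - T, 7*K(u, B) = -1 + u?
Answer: 2704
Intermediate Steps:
K(u, B) = -⅐ + u/7 (K(u, B) = (-1 + u)/7 = -⅐ + u/7)
X(f, V) = 5 + V (X(f, V) = V - 1*(-5) = V + 5 = 5 + V)
(X(K(4, -5), 8) + 39)² = ((5 + 8) + 39)² = (13 + 39)² = 52² = 2704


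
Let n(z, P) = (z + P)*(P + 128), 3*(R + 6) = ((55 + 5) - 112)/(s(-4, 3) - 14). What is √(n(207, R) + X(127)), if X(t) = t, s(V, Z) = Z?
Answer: √27399733/33 ≈ 158.62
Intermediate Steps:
R = -146/33 (R = -6 + (((55 + 5) - 112)/(3 - 14))/3 = -6 + ((60 - 112)/(-11))/3 = -6 + (-52*(-1/11))/3 = -6 + (⅓)*(52/11) = -6 + 52/33 = -146/33 ≈ -4.4242)
n(z, P) = (128 + P)*(P + z) (n(z, P) = (P + z)*(128 + P) = (128 + P)*(P + z))
√(n(207, R) + X(127)) = √(((-146/33)² + 128*(-146/33) + 128*207 - 146/33*207) + 127) = √((21316/1089 - 18688/33 + 26496 - 10074/11) + 127) = √(27261430/1089 + 127) = √(27399733/1089) = √27399733/33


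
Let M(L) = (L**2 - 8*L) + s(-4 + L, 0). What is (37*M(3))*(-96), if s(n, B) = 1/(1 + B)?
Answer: 49728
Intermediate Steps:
M(L) = 1 + L**2 - 8*L (M(L) = (L**2 - 8*L) + 1/(1 + 0) = (L**2 - 8*L) + 1/1 = (L**2 - 8*L) + 1 = 1 + L**2 - 8*L)
(37*M(3))*(-96) = (37*(1 + 3**2 - 8*3))*(-96) = (37*(1 + 9 - 24))*(-96) = (37*(-14))*(-96) = -518*(-96) = 49728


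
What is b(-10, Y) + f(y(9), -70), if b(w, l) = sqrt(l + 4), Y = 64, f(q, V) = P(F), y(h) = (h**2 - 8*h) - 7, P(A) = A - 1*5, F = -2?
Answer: -7 + 2*sqrt(17) ≈ 1.2462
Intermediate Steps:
P(A) = -5 + A (P(A) = A - 5 = -5 + A)
y(h) = -7 + h**2 - 8*h
f(q, V) = -7 (f(q, V) = -5 - 2 = -7)
b(w, l) = sqrt(4 + l)
b(-10, Y) + f(y(9), -70) = sqrt(4 + 64) - 7 = sqrt(68) - 7 = 2*sqrt(17) - 7 = -7 + 2*sqrt(17)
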